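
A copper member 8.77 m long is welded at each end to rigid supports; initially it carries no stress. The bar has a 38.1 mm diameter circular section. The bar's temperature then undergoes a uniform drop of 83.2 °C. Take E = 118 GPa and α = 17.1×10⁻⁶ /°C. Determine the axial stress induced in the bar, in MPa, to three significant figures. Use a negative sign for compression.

168 MPa

Free thermal expansion αLΔT = 17.1e-6 · 8770 · -83.2 = -12.48 mm.
The walls impose strain ε = −(-12.48)/8770 = 1.4227e-03; σ = Eε = 118000 · 1.4227e-03 = 167.9 MPa.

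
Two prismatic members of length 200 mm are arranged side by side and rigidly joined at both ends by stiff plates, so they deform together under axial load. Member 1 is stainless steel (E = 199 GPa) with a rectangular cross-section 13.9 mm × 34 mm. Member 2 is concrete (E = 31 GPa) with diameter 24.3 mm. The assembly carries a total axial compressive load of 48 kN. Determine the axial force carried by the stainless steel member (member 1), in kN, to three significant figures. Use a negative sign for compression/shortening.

A_1 = 472.6 mm².
A_2 = 463.8 mm².
Equal strain + equilibrium ⇒ each member carries load in proportion to AE: A₁E₁ = 94050000 N, A₂E₂ = 14380000 N, ΣAE = 108400000 N.
F₁ = P·A₁E₁/ΣAE = -48000·94050000/108400000 = -41640 N.

-41.6 kN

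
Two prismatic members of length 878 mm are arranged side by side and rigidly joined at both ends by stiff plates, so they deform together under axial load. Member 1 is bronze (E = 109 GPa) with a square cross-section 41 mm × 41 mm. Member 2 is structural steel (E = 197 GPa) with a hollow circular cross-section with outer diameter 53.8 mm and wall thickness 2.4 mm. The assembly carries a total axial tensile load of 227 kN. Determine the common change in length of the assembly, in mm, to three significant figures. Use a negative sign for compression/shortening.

A_1 = 1681 mm².
A_2 = 387.5 mm².
Equal strain + equilibrium ⇒ each member carries load in proportion to AE: A₁E₁ = 183200000 N, A₂E₂ = 76350000 N, ΣAE = 259600000 N.
δ = PL/ΣAE = 227000·878/259600000 = 0.7678 mm.

0.768 mm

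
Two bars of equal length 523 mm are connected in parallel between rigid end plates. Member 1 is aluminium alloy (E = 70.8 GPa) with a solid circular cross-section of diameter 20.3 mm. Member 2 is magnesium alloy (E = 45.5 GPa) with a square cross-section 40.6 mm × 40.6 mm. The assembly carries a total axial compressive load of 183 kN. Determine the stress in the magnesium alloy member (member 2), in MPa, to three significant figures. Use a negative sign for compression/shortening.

-85.0 MPa

A_1 = 323.7 mm².
A_2 = 1648 mm².
Equal strain + equilibrium ⇒ each member carries load in proportion to AE: A₁E₁ = 22910000 N, A₂E₂ = 75000000 N, ΣAE = 97920000 N.
σ₂ = P·E₂/ΣAE = -183000·45500/97920000 = -85.04 MPa.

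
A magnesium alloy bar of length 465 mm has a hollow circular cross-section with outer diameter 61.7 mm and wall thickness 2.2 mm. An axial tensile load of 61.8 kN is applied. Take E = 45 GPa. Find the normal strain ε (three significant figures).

A = 411.2 mm².
σ = N/A = 150.3 MPa; ε = σ/E = 150.3/45000 = 3.340e-03.

0.00334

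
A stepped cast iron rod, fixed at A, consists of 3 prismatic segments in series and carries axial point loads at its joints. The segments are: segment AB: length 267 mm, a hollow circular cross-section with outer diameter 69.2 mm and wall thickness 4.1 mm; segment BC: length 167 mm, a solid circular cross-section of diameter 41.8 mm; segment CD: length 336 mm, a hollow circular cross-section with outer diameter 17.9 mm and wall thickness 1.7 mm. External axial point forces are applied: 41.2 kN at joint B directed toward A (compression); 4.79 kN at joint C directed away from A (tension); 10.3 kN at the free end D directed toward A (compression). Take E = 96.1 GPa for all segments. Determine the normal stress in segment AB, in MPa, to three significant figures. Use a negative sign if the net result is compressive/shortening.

-55.7 MPa

Internal axial forces (sectioning from the free end, tension +): N_CD = -10.3 kN, N_BC = -5.51 kN, N_AB = -46.71 kN.
A_AB = 838.5 mm².
σ_AB = N_AB/A_AB = -46710/838.5 = -55.71 MPa.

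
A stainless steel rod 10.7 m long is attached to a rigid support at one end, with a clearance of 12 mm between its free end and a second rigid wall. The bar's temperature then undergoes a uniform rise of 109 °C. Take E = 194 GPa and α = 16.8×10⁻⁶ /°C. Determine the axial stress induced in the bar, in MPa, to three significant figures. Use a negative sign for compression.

-138 MPa

Free thermal expansion αLΔT = 16.8e-6 · 10700 · 109 = 19.59 mm.
The walls engage after the gap closes; constrained expansion = 19.59 − 12 = 7.594 mm.
The walls impose strain ε = −(7.594)/10700 = -7.0970e-04; σ = Eε = 194000 · -7.0970e-04 = -137.7 MPa.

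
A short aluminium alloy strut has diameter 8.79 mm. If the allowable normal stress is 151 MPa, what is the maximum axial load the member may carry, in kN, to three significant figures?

9.16 kN

A = 60.68 mm².
P_max = σ_allow · A = 151 · 60.68 = 9163 N = 9.163 kN.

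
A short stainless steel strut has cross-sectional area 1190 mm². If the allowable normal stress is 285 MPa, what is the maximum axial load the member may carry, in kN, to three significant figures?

P_max = σ_allow · A = 285 · 1190 = 339200 N = 339.1 kN.

339 kN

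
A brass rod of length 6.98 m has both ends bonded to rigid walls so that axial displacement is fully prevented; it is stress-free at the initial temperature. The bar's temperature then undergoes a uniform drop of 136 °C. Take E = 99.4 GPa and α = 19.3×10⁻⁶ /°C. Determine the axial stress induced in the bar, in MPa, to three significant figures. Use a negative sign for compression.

Free thermal expansion αLΔT = 19.3e-6 · 6980 · -136 = -18.32 mm.
The walls impose strain ε = −(-18.32)/6980 = 2.6248e-03; σ = Eε = 99400 · 2.6248e-03 = 260.9 MPa.

261 MPa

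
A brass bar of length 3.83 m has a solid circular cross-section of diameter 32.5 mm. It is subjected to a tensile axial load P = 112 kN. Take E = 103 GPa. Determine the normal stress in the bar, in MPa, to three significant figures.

A = 829.6 mm².
σ = N/A = 112000/829.6 = 135 MPa.

135 MPa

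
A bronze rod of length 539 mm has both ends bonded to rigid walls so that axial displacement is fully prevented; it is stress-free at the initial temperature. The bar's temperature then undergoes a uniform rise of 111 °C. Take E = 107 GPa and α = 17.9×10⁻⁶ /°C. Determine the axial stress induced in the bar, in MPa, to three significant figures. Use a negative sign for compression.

-213 MPa

Free thermal expansion αLΔT = 17.9e-6 · 539 · 111 = 1.071 mm.
The walls impose strain ε = −(1.071)/539 = -1.9869e-03; σ = Eε = 107000 · -1.9869e-03 = -212.6 MPa.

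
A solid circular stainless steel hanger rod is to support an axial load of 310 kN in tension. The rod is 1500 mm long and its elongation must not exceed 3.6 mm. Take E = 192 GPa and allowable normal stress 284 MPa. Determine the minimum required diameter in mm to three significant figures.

37.3 mm

Required area A ≥ P/σ_allow = 310000/284 = 1092 mm².
For a solid circular section, d ≥ √(4A/π) = 37.28 mm.
Elongation limit: A ≥ PL/(Eδ_allow) = 310000·1500/(192000·3.6) = 672.7 mm² ⇒ d ≥ 29.27 mm.
The stress limit governs.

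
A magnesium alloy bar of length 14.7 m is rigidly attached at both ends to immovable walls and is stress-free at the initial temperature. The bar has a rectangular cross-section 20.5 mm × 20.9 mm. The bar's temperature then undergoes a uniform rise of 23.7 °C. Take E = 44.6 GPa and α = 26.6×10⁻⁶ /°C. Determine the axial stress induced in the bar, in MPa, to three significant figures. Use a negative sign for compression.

-28.1 MPa

Free thermal expansion αLΔT = 26.6e-6 · 14700 · 23.7 = 9.267 mm.
The walls impose strain ε = −(9.267)/14700 = -6.3042e-04; σ = Eε = 44600 · -6.3042e-04 = -28.12 MPa.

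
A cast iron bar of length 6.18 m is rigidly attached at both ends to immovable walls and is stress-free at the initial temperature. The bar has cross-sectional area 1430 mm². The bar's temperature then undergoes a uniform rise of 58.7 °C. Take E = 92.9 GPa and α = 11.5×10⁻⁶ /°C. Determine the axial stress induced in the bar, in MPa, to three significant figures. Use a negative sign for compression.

-62.7 MPa

Free thermal expansion αLΔT = 11.5e-6 · 6180 · 58.7 = 4.172 mm.
The walls impose strain ε = −(4.172)/6180 = -6.7505e-04; σ = Eε = 92900 · -6.7505e-04 = -62.71 MPa.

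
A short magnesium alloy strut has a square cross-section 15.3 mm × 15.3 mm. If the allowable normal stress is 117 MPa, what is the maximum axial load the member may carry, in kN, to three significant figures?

27.4 kN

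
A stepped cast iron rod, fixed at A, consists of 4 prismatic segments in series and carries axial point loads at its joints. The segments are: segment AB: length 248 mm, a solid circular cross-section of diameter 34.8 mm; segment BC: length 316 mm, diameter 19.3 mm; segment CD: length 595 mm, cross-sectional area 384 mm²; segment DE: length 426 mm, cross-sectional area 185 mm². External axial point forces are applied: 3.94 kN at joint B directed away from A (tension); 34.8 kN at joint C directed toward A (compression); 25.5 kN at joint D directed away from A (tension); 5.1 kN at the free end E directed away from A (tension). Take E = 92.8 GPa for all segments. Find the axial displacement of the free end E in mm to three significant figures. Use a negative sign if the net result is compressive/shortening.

0.588 mm

Internal axial forces (sectioning from the free end, tension +): N_DE = 5.1 kN, N_CD = 30.6 kN, N_BC = -4.2 kN, N_AB = -0.26 kN.
A_AB = 951.1 mm².
A_BC = 292.6 mm².
δ_AB = -260·248/(951.1·92800) = -0.0007305 mm
δ_BC = -4200·316/(292.6·92800) = -0.04889 mm
δ_CD = 30600·595/(384·92800) = 0.5109 mm
δ_DE = 5100·426/(185·92800) = 0.1265 mm
δ = Σδ_i = 0.5879 mm.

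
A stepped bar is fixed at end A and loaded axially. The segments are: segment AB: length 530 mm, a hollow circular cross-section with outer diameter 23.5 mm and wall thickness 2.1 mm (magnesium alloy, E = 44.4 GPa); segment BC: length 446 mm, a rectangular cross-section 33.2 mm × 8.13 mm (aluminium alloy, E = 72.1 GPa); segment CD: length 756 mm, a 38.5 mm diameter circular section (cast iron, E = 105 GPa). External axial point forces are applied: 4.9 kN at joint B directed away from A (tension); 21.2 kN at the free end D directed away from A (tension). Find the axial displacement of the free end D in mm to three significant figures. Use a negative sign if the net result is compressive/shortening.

Internal axial forces (sectioning from the free end, tension +): N_CD = 21.2 kN, N_BC = 21.2 kN, N_AB = 26.1 kN.
A_AB = 141.2 mm².
A_BC = 269.9 mm².
A_CD = 1164 mm².
δ_AB = 26100·530/(141.2·44400) = 2.207 mm
δ_BC = 21200·446/(269.9·72100) = 0.4859 mm
δ_CD = 21200·756/(1164·105000) = 0.1311 mm
δ = Σδ_i = 2.824 mm.

2.82 mm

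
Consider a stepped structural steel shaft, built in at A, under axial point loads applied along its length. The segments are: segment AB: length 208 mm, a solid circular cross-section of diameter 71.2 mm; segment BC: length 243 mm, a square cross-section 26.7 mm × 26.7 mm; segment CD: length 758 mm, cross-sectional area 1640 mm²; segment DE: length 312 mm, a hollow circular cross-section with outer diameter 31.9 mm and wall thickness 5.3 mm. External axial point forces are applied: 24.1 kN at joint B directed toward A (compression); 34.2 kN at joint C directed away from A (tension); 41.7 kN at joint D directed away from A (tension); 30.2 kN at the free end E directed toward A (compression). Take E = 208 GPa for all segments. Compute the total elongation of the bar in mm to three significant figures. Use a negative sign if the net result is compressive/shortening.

0.00359 mm

Internal axial forces (sectioning from the free end, tension +): N_DE = -30.2 kN, N_CD = 11.5 kN, N_BC = 45.7 kN, N_AB = 21.6 kN.
A_AB = 3982 mm².
A_BC = 712.9 mm².
A_DE = 442.9 mm².
δ_AB = 21600·208/(3982·208000) = 0.005425 mm
δ_BC = 45700·243/(712.9·208000) = 0.07489 mm
δ_CD = 11500·758/(1640·208000) = 0.02555 mm
δ_DE = -30200·312/(442.9·208000) = -0.1023 mm
δ = Σδ_i = 0.003591 mm.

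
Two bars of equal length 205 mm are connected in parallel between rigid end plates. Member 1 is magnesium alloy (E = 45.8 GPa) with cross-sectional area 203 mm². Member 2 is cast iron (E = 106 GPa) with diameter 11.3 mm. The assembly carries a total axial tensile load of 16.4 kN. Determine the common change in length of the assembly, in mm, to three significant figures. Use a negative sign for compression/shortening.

0.169 mm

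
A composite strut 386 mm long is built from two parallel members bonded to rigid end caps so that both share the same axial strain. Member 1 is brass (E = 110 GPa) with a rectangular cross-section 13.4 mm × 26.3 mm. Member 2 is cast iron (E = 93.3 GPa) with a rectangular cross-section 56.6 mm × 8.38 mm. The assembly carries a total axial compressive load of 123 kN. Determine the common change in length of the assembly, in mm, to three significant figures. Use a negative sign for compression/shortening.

-0.572 mm

A_1 = 352.4 mm².
A_2 = 474.3 mm².
Equal strain + equilibrium ⇒ each member carries load in proportion to AE: A₁E₁ = 38770000 N, A₂E₂ = 44250000 N, ΣAE = 83020000 N.
δ = PL/ΣAE = -123000·386/83020000 = -0.5719 mm.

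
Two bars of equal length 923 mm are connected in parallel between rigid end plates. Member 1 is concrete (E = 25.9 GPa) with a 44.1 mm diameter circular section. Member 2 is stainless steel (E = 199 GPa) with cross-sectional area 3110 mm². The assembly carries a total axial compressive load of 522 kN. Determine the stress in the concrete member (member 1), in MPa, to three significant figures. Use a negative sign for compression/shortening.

A_1 = 1527 mm².
Equal strain + equilibrium ⇒ each member carries load in proportion to AE: A₁E₁ = 39560000 N, A₂E₂ = 618900000 N, ΣAE = 658500000 N.
σ₁ = P·E₁/ΣAE = -522000·25900/658500000 = -20.53 MPa.

-20.5 MPa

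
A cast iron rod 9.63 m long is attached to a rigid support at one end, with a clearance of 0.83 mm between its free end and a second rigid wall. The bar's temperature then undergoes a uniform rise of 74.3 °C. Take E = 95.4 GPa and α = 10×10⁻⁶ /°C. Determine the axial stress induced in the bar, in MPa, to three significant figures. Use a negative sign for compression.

Free thermal expansion αLΔT = 10e-6 · 9630 · 74.3 = 7.155 mm.
The walls engage after the gap closes; constrained expansion = 7.155 − 0.83 = 6.325 mm.
The walls impose strain ε = −(6.325)/9630 = -6.5681e-04; σ = Eε = 95400 · -6.5681e-04 = -62.66 MPa.

-62.7 MPa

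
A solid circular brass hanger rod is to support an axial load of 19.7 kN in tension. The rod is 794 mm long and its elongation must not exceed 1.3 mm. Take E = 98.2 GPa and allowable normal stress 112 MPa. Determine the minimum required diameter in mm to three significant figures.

15.0 mm

Required area A ≥ P/σ_allow = 19700/112 = 175.9 mm².
For a solid circular section, d ≥ √(4A/π) = 14.97 mm.
Elongation limit: A ≥ PL/(Eδ_allow) = 19700·794/(98200·1.3) = 122.5 mm² ⇒ d ≥ 12.49 mm.
The stress limit governs.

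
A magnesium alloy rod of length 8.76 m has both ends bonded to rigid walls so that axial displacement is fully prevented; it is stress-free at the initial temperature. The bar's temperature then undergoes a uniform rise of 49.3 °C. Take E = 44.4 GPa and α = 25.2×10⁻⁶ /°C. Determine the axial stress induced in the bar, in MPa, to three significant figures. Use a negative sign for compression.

-55.2 MPa

Free thermal expansion αLΔT = 25.2e-6 · 8760 · 49.3 = 10.88 mm.
The walls impose strain ε = −(10.88)/8760 = -1.2424e-03; σ = Eε = 44400 · -1.2424e-03 = -55.16 MPa.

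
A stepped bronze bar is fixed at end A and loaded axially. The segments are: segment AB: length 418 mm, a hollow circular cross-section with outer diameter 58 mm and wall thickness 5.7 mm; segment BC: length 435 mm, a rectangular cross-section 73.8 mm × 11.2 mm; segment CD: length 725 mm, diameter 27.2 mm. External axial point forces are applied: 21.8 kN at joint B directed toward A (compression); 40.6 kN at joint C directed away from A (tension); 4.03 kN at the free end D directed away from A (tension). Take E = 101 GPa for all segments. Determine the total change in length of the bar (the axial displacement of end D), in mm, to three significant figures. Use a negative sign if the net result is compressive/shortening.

0.383 mm

Internal axial forces (sectioning from the free end, tension +): N_CD = 4.03 kN, N_BC = 44.63 kN, N_AB = 22.83 kN.
A_AB = 936.5 mm².
A_BC = 826.6 mm².
A_CD = 581.1 mm².
δ_AB = 22830·418/(936.5·101000) = 0.1009 mm
δ_BC = 44630·435/(826.6·101000) = 0.2326 mm
δ_CD = 4030·725/(581.1·101000) = 0.04978 mm
δ = Σδ_i = 0.3832 mm.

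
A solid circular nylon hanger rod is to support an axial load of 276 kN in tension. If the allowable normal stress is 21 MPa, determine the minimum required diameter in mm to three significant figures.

Required area A ≥ P/σ_allow = 276000/21 = 13140 mm².
For a solid circular section, d ≥ √(4A/π) = 129.4 mm.

129 mm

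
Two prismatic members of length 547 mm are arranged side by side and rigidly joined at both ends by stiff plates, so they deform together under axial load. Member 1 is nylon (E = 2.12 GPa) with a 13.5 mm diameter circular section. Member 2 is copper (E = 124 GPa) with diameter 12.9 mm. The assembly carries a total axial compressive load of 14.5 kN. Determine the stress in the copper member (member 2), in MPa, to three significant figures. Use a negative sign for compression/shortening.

-109 MPa

A_1 = 143.1 mm².
A_2 = 130.7 mm².
Equal strain + equilibrium ⇒ each member carries load in proportion to AE: A₁E₁ = 303500 N, A₂E₂ = 16210000 N, ΣAE = 16510000 N.
σ₂ = P·E₂/ΣAE = -14500·124000/16510000 = -108.9 MPa.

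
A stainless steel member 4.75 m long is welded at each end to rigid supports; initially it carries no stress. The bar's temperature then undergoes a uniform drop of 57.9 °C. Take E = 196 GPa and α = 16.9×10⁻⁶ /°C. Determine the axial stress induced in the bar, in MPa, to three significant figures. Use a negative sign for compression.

Free thermal expansion αLΔT = 16.9e-6 · 4750 · -57.9 = -4.648 mm.
The walls impose strain ε = −(-4.648)/4750 = 9.7851e-04; σ = Eε = 196000 · 9.7851e-04 = 191.8 MPa.

192 MPa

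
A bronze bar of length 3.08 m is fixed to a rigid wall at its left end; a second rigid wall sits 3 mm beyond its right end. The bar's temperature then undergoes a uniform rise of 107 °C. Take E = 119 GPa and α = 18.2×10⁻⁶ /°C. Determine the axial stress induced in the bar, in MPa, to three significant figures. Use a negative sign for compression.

Free thermal expansion αLΔT = 18.2e-6 · 3080 · 107 = 5.998 mm.
The walls engage after the gap closes; constrained expansion = 5.998 − 3 = 2.998 mm.
The walls impose strain ε = −(2.998)/3080 = -9.7337e-04; σ = Eε = 119000 · -9.7337e-04 = -115.8 MPa.

-116 MPa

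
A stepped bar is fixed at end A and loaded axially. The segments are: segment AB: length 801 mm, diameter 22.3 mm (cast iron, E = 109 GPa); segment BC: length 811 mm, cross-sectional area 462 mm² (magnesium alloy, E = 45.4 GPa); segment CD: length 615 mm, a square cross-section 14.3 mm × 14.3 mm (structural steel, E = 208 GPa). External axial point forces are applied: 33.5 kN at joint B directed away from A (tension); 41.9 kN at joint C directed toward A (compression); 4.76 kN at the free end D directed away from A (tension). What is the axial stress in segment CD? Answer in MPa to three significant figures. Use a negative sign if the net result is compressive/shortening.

Internal axial forces (sectioning from the free end, tension +): N_CD = 4.76 kN, N_BC = -37.14 kN, N_AB = -3.64 kN.
A_CD = 204.5 mm².
σ_CD = N_CD/A_CD = 4760/204.5 = 23.28 MPa.

23.3 MPa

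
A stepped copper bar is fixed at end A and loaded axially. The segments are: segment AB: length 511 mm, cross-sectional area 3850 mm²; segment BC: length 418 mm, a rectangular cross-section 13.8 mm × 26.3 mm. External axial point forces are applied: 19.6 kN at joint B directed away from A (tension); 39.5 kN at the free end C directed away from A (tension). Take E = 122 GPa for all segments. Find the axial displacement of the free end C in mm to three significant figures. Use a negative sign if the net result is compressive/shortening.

0.437 mm

Internal axial forces (sectioning from the free end, tension +): N_BC = 39.5 kN, N_AB = 59.1 kN.
A_BC = 362.9 mm².
δ_AB = 59100·511/(3850·122000) = 0.0643 mm
δ_BC = 39500·418/(362.9·122000) = 0.3729 mm
δ = Σδ_i = 0.4372 mm.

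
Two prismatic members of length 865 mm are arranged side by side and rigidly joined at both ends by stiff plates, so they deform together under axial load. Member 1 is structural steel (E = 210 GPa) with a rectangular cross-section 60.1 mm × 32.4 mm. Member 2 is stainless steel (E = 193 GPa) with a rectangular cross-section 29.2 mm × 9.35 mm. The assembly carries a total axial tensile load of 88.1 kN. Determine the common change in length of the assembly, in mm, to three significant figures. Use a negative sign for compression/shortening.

A_1 = 1947 mm².
A_2 = 273 mm².
Equal strain + equilibrium ⇒ each member carries load in proportion to AE: A₁E₁ = 408900000 N, A₂E₂ = 52690000 N, ΣAE = 461600000 N.
δ = PL/ΣAE = 88100·865/461600000 = 0.1651 mm.

0.165 mm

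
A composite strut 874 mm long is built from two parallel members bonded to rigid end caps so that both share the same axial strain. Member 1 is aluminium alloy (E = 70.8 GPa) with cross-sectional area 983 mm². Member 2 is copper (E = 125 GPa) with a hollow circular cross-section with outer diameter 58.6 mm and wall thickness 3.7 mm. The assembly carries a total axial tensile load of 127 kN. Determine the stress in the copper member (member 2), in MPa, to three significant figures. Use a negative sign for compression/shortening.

106 MPa

A_2 = 638.2 mm².
Equal strain + equilibrium ⇒ each member carries load in proportion to AE: A₁E₁ = 69600000 N, A₂E₂ = 79770000 N, ΣAE = 149400000 N.
σ₂ = P·E₂/ΣAE = 127000·125000/149400000 = 106.3 MPa.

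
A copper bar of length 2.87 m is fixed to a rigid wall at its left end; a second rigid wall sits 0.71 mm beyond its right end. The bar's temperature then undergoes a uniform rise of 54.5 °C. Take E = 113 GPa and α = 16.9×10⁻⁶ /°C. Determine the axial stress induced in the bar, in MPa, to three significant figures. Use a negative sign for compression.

Free thermal expansion αLΔT = 16.9e-6 · 2870 · 54.5 = 2.643 mm.
The walls engage after the gap closes; constrained expansion = 2.643 − 0.71 = 1.933 mm.
The walls impose strain ε = −(1.933)/2870 = -6.7366e-04; σ = Eε = 113000 · -6.7366e-04 = -76.12 MPa.

-76.1 MPa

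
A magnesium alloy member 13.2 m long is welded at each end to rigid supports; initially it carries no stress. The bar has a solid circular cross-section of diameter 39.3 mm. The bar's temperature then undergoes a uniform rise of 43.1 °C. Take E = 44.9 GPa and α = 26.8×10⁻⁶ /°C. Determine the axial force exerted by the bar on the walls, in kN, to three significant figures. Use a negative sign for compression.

-62.9 kN

Free thermal expansion αLΔT = 26.8e-6 · 13200 · 43.1 = 15.25 mm.
The walls impose strain ε = −(15.25)/13200 = -1.1551e-03; σ = Eε = 44900 · -1.1551e-03 = -51.86 MPa.
Wall reaction R = σ·A = -51.86·1213 = -62910 N = -62.91 kN.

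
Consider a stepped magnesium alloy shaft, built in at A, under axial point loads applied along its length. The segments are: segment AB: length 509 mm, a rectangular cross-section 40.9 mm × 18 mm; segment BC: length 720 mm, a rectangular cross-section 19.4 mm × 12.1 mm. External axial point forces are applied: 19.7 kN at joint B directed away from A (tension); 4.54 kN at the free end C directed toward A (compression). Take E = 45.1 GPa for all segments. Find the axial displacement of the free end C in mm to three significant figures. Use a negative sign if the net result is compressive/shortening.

Internal axial forces (sectioning from the free end, tension +): N_BC = -4.54 kN, N_AB = 15.16 kN.
A_AB = 736.2 mm².
A_BC = 234.7 mm².
δ_AB = 15160·509/(736.2·45100) = 0.2324 mm
δ_BC = -4540·720/(234.7·45100) = -0.3088 mm
δ = Σδ_i = -0.07636 mm.

-0.0764 mm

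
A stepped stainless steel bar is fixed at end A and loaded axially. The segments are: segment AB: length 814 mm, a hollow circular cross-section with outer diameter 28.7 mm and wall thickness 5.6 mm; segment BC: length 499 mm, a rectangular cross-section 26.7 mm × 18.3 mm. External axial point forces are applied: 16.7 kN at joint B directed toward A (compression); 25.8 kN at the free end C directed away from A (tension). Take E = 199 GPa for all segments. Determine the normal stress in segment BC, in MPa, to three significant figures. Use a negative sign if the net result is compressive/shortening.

52.8 MPa

Internal axial forces (sectioning from the free end, tension +): N_BC = 25.8 kN, N_AB = 9.1 kN.
A_BC = 488.6 mm².
σ_BC = N_BC/A_BC = 25800/488.6 = 52.8 MPa.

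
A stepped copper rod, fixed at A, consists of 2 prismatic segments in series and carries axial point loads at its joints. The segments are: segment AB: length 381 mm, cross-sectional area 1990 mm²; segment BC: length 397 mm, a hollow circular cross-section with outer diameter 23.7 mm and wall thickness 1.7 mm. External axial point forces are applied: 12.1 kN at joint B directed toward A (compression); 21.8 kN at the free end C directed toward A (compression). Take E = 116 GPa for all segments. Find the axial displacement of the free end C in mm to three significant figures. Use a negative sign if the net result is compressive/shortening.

-0.691 mm

Internal axial forces (sectioning from the free end, tension +): N_BC = -21.8 kN, N_AB = -33.9 kN.
A_BC = 117.5 mm².
δ_AB = -33900·381/(1990·116000) = -0.05595 mm
δ_BC = -21800·397/(117.5·116000) = -0.635 mm
δ = Σδ_i = -0.6909 mm.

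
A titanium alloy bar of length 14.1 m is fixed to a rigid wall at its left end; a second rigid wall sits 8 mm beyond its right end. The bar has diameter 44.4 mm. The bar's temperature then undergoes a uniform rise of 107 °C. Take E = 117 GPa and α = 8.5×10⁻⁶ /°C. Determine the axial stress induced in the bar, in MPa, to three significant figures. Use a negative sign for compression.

-40.0 MPa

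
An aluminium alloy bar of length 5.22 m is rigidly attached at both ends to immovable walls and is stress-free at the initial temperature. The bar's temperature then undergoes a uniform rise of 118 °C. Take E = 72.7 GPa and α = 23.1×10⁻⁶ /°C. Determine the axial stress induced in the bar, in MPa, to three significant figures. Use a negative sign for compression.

Free thermal expansion αLΔT = 23.1e-6 · 5220 · 118 = 14.23 mm.
The walls impose strain ε = −(14.23)/5220 = -2.7258e-03; σ = Eε = 72700 · -2.7258e-03 = -198.2 MPa.

-198 MPa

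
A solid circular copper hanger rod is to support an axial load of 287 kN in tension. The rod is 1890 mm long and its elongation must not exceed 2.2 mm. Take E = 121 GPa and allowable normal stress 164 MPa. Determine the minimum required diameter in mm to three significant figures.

50.9 mm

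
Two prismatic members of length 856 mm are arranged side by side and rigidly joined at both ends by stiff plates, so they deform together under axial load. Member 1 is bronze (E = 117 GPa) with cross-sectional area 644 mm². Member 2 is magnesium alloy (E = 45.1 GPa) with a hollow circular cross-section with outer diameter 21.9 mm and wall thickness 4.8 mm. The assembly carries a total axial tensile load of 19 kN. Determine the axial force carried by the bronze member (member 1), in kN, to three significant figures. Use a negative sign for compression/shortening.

16.5 kN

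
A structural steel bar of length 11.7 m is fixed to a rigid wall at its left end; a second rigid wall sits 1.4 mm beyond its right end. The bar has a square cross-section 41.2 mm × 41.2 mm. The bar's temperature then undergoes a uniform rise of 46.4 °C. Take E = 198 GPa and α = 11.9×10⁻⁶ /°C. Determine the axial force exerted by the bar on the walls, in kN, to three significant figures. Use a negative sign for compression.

-145 kN

Free thermal expansion αLΔT = 11.9e-6 · 11700 · 46.4 = 6.46 mm.
The walls engage after the gap closes; constrained expansion = 6.46 − 1.4 = 5.06 mm.
The walls impose strain ε = −(5.06)/11700 = -4.3250e-04; σ = Eε = 198000 · -4.3250e-04 = -85.64 MPa.
Wall reaction R = σ·A = -85.64·1697 = -145400 N = -145.4 kN.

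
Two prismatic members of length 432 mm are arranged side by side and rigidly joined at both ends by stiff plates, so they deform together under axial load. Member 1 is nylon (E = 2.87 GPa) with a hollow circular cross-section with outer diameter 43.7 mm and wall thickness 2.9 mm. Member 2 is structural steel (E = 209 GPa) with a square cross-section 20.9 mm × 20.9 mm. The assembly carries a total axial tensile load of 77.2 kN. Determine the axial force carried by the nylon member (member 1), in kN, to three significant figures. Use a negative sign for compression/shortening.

0.892 kN

A_1 = 371.7 mm².
A_2 = 436.8 mm².
Equal strain + equilibrium ⇒ each member carries load in proportion to AE: A₁E₁ = 1067000 N, A₂E₂ = 91290000 N, ΣAE = 92360000 N.
F₁ = P·A₁E₁/ΣAE = 77200·1067000/92360000 = 891.7 N.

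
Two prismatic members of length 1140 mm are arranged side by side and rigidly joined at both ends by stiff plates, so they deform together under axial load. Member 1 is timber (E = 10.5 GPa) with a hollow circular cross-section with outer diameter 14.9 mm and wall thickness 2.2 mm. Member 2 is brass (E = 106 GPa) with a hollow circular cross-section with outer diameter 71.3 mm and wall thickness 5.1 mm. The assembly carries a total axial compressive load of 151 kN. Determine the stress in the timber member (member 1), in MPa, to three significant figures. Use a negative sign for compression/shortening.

-14.0 MPa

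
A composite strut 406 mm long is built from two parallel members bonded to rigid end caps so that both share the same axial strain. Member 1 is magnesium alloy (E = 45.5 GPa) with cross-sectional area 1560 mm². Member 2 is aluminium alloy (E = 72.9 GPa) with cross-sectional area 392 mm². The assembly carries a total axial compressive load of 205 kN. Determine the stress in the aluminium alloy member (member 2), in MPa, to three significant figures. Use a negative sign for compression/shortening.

Equal strain + equilibrium ⇒ each member carries load in proportion to AE: A₁E₁ = 70980000 N, A₂E₂ = 28580000 N, ΣAE = 99560000 N.
σ₂ = P·E₂/ΣAE = -205000·72900/99560000 = -150.1 MPa.

-150 MPa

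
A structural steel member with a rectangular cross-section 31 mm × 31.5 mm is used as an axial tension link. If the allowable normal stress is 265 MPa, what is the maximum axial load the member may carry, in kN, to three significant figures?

A = 976.5 mm².
P_max = σ_allow · A = 265 · 976.5 = 258800 N = 258.8 kN.

259 kN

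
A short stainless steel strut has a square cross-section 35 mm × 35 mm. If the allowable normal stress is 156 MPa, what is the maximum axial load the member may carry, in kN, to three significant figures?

A = 1225 mm².
P_max = σ_allow · A = 156 · 1225 = 191100 N = 191.1 kN.

191 kN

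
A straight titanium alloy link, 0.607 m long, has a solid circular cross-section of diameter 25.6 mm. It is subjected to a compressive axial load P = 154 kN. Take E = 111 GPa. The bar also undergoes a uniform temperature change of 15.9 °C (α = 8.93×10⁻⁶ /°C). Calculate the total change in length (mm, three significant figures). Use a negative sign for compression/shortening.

A = 514.7 mm².
δ_mech = NL/(AE) = -154000·607/(514.7·111000) = -1.636 mm.
δ_thermal = αLΔT = 8.93e-6·607·15.9 = 0.08619 mm.
δ = δ_mech + δ_thermal = -1.55 mm.

-1.55 mm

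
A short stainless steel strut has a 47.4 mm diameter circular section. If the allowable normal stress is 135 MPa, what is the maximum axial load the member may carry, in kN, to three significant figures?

A = 1765 mm².
P_max = σ_allow · A = 135 · 1765 = 238200 N = 238.2 kN.

238 kN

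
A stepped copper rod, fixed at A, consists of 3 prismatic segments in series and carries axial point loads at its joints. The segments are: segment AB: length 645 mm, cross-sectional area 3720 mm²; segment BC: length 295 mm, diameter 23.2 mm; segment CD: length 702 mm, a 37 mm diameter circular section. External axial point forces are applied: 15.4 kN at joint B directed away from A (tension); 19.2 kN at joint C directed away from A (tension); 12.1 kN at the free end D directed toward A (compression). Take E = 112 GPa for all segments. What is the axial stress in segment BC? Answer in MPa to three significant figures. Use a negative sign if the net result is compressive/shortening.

16.8 MPa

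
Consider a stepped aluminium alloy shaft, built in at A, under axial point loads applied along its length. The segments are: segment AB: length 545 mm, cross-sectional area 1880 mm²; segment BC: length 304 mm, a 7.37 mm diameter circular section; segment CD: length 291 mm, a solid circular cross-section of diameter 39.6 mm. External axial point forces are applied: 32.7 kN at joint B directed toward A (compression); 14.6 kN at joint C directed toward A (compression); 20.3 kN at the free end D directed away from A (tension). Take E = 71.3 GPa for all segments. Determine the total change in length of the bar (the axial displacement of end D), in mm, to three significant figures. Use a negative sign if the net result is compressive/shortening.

0.527 mm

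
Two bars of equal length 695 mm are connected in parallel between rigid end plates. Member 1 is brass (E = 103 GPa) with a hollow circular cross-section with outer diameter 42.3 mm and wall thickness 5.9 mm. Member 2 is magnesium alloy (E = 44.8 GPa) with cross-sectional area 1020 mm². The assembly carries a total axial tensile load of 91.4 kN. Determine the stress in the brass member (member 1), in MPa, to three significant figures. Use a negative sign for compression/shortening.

A_1 = 674.7 mm².
Equal strain + equilibrium ⇒ each member carries load in proportion to AE: A₁E₁ = 69490000 N, A₂E₂ = 45700000 N, ΣAE = 115200000 N.
σ₁ = P·E₁/ΣAE = 91400·103000/115200000 = 81.73 MPa.

81.7 MPa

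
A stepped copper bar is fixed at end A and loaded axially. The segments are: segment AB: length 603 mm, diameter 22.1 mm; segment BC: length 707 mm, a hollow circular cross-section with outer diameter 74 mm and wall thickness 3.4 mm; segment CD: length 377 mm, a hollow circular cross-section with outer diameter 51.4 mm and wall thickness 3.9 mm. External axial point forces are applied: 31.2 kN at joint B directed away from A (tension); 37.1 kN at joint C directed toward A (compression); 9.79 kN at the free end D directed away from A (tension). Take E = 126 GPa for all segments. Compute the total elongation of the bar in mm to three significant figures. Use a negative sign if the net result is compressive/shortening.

Internal axial forces (sectioning from the free end, tension +): N_CD = 9.79 kN, N_BC = -27.31 kN, N_AB = 3.89 kN.
A_AB = 383.6 mm².
A_BC = 754.1 mm².
A_CD = 582 mm².
δ_AB = 3890·603/(383.6·126000) = 0.04853 mm
δ_BC = -27310·707/(754.1·126000) = -0.2032 mm
δ_CD = 9790·377/(582·126000) = 0.05033 mm
δ = Σδ_i = -0.1043 mm.

-0.104 mm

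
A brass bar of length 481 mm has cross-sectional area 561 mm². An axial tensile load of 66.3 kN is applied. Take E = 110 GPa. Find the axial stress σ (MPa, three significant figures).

118 MPa

σ = N/A = 66300/561 = 118.2 MPa.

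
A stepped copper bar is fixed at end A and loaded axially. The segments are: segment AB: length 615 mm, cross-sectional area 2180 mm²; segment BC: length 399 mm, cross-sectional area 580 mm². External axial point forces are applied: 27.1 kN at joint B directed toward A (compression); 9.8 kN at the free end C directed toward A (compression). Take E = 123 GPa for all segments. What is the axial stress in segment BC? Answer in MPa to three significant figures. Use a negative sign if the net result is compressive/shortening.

Internal axial forces (sectioning from the free end, tension +): N_BC = -9.8 kN, N_AB = -36.9 kN.
σ_BC = N_BC/A_BC = -9800/580 = -16.9 MPa.

-16.9 MPa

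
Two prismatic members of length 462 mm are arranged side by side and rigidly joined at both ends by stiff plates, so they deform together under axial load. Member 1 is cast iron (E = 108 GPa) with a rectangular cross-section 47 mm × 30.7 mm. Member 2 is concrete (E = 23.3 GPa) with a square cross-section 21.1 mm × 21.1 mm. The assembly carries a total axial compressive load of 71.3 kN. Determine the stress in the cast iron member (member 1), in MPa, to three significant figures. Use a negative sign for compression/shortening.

-46.3 MPa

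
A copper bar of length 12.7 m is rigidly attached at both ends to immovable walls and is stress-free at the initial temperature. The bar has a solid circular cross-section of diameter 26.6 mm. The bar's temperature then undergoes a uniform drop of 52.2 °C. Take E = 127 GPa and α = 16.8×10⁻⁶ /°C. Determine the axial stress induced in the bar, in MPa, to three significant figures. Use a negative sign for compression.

Free thermal expansion αLΔT = 16.8e-6 · 12700 · -52.2 = -11.14 mm.
The walls impose strain ε = −(-11.14)/12700 = 8.7696e-04; σ = Eε = 127000 · 8.7696e-04 = 111.4 MPa.

111 MPa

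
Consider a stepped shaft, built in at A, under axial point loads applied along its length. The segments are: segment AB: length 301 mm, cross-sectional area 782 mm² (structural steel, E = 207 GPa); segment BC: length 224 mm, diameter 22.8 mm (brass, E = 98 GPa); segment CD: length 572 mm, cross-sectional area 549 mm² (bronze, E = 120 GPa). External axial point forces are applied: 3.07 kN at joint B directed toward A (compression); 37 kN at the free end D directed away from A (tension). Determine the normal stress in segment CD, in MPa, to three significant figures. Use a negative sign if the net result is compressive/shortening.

67.4 MPa

Internal axial forces (sectioning from the free end, tension +): N_CD = 37 kN, N_BC = 37 kN, N_AB = 33.93 kN.
σ_CD = N_CD/A_CD = 37000/549 = 67.4 MPa.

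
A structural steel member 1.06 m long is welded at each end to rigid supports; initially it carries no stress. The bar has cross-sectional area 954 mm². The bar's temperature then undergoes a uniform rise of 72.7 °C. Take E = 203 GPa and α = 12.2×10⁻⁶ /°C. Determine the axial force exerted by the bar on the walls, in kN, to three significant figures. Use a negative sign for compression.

-172 kN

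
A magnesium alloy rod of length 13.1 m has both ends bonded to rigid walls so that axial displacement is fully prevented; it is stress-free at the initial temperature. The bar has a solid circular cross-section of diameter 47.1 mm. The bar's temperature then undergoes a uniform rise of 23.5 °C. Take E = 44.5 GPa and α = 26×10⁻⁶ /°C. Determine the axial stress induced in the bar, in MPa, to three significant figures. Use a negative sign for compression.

Free thermal expansion αLΔT = 26e-6 · 13100 · 23.5 = 8.004 mm.
The walls impose strain ε = −(8.004)/13100 = -6.1100e-04; σ = Eε = 44500 · -6.1100e-04 = -27.19 MPa.

-27.2 MPa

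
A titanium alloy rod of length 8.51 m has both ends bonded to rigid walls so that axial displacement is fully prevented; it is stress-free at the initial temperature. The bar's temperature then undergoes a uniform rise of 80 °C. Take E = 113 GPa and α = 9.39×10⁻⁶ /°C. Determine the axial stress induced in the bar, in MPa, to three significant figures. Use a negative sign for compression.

-84.9 MPa

Free thermal expansion αLΔT = 9.39e-6 · 8510 · 80 = 6.393 mm.
The walls impose strain ε = −(6.393)/8510 = -7.5120e-04; σ = Eε = 113000 · -7.5120e-04 = -84.89 MPa.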